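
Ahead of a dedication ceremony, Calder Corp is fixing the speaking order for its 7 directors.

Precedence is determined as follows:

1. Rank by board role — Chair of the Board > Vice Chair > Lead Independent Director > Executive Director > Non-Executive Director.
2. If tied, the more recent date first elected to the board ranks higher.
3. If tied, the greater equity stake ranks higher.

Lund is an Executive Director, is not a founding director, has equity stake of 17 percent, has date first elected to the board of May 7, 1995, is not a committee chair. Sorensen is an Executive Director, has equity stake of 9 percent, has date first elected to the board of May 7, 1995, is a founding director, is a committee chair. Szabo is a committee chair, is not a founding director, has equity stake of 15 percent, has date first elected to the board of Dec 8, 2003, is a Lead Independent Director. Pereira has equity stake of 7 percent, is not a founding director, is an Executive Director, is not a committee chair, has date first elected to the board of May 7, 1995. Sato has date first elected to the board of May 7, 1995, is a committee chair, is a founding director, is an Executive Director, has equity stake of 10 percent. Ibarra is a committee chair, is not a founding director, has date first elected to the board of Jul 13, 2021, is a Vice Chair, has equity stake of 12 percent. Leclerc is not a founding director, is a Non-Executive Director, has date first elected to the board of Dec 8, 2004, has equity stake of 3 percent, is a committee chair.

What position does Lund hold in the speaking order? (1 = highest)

3

By board role: Ibarra (Vice Chair); then Szabo (Lead Independent Director); then Lund, Sato, Sorensen and Pereira (Executive Director); then Leclerc (Non-Executive Director).
Lund, Sato, Sorensen and Pereira all have date first elected to the board May 7, 1995, so the next rule applies.
Among Lund, Sato, Sorensen and Pereira, by equity stake (higher first): Lund (17 percent) before Sato (10 percent) before Sorensen (9 percent) before Pereira (7 percent).
Order: Ibarra, Szabo, Lund, Sato, Sorensen, Pereira, Leclerc. So position 3.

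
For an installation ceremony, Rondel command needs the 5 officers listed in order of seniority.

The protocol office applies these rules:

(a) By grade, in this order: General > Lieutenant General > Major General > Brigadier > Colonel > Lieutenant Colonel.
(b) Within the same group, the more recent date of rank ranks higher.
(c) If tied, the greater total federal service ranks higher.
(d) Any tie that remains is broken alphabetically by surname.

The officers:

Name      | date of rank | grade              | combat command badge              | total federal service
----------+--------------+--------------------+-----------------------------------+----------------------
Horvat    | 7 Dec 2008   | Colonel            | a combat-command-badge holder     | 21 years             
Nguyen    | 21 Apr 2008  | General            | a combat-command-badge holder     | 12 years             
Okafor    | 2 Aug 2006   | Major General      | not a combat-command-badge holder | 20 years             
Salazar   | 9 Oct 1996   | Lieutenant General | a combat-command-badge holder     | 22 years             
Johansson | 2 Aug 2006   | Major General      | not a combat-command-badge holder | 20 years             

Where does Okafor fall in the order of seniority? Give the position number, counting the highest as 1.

By grade: Nguyen (General); then Salazar (Lieutenant General); then Johansson and Okafor (Major General); then Horvat (Colonel).
Johansson and Okafor both have date of rank 2 Aug 2006, so the next rule applies.
Johansson and Okafor both have total federal service 20 years, so the next rule applies.
Among Johansson and Okafor, alphabetically by surname: Johansson before Okafor.
Order: Nguyen, Salazar, Johansson, Okafor, Horvat. So position 4.

4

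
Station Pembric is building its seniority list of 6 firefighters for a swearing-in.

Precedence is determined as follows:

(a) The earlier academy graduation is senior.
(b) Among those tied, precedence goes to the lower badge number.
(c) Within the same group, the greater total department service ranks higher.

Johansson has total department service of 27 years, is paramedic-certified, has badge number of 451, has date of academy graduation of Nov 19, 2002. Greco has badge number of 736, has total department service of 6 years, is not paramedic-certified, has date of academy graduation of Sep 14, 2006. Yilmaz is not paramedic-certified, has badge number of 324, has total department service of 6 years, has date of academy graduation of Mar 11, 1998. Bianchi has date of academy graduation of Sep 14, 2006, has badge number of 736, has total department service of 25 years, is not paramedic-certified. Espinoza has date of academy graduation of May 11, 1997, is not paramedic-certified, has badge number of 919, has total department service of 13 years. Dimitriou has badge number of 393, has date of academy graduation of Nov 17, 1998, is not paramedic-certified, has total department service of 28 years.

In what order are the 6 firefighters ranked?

By date of academy graduation (earlier first): Espinoza (May 11, 1997); then Yilmaz (Mar 11, 1998); then Dimitriou (Nov 17, 1998); then Johansson (Nov 19, 2002); then Bianchi and Greco (both Sep 14, 2006).
Bianchi and Greco both have badge number 736, so the next rule applies.
Among Bianchi and Greco, by total department service (higher first): Bianchi (25 years) before Greco (6 years).
Full order: Espinoza, Yilmaz, Dimitriou, Johansson, Bianchi, Greco.

Espinoza, Yilmaz, Dimitriou, Johansson, Bianchi, Greco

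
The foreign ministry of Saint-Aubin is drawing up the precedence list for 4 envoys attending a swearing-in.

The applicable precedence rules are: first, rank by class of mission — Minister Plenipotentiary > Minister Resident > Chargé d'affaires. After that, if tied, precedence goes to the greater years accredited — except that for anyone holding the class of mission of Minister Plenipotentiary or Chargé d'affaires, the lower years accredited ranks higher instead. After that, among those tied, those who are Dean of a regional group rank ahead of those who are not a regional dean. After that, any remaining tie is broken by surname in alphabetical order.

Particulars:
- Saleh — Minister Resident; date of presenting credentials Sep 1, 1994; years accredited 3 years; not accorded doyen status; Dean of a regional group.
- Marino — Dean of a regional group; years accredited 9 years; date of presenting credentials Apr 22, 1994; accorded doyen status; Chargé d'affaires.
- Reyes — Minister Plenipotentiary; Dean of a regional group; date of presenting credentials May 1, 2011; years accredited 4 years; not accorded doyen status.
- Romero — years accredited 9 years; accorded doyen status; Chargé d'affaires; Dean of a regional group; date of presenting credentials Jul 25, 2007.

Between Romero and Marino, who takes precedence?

Marino

By class of mission: Reyes (Minister Plenipotentiary); then Saleh (Minister Resident); then Marino and Romero (Chargé d'affaires).
Marino and Romero both have years accredited 9 years, so the next rule applies.
Marino and Romero are each Dean of a regional group, so the next rule applies.
Among Marino and Romero, alphabetically by surname: Marino before Romero.
So Marino takes precedence.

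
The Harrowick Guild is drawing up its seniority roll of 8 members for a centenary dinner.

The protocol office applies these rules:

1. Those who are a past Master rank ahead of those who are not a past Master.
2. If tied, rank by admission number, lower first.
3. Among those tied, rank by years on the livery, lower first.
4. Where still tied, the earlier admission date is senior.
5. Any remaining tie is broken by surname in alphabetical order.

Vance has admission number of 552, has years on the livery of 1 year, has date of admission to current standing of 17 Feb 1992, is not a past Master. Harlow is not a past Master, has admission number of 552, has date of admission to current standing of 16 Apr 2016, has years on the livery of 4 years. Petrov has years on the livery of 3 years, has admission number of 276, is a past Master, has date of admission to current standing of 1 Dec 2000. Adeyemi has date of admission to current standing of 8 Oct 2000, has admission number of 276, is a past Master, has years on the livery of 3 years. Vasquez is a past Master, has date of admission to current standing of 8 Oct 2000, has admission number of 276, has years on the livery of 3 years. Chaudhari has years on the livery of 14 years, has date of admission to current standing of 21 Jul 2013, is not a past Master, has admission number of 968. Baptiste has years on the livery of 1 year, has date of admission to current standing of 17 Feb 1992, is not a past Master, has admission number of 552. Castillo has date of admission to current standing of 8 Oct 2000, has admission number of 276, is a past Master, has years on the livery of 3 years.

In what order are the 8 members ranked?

Adeyemi, Castillo, Vasquez, Petrov, Baptiste, Vance, Harlow, Chaudhari

By the first rule: Adeyemi, Castillo, Vasquez and Petrov (each a past Master); then Baptiste, Vance, Harlow and Chaudhari (each not a past Master).
Adeyemi, Castillo, Vasquez and Petrov all have admission number 276, so the next rule applies.
Adeyemi, Castillo, Vasquez and Petrov all have years on the livery 3 years, so the next rule applies.
Among Adeyemi, Castillo, Vasquez and Petrov, by date of admission to current standing (earlier first): Adeyemi, Castillo and Vasquez (8 Oct 2000) before Petrov (1 Dec 2000).
Among Adeyemi, Castillo and Vasquez, alphabetically by surname: Adeyemi before Castillo before Vasquez.
Among Baptiste, Vance, Harlow and Chaudhari, by admission number (lower first): Baptiste, Vance and Harlow (552) before Chaudhari (968).
Among Baptiste, Vance and Harlow, by years on the livery (lower first): Baptiste and Vance (1 year) before Harlow (4 years).
Baptiste and Vance both have date of admission to current standing 17 Feb 1992, so the next rule applies.
Among Baptiste and Vance, alphabetically by surname: Baptiste before Vance.
Full order: Adeyemi, Castillo, Vasquez, Petrov, Baptiste, Vance, Harlow, Chaudhari.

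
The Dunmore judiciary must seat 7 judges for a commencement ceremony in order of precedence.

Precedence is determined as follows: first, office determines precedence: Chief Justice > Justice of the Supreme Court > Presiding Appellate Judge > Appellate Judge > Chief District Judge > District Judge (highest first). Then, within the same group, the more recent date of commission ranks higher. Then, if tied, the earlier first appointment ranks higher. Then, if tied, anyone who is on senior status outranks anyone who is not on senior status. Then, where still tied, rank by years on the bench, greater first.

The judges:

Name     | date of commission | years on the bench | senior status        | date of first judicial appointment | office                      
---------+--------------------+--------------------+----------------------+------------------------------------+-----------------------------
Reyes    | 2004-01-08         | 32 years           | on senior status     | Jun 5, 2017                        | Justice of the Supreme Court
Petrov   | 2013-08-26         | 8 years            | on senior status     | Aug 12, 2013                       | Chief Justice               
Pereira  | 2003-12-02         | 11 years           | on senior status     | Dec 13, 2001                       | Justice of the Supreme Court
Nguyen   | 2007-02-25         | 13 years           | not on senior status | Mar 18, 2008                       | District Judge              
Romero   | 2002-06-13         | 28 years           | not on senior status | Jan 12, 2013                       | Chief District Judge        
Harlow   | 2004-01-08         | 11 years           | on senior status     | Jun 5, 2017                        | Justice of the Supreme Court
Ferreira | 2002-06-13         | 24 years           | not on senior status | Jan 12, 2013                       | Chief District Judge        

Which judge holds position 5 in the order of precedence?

Romero

By office: Petrov (Chief Justice); then Reyes, Harlow and Pereira (Justice of the Supreme Court); then Romero and Ferreira (Chief District Judge); then Nguyen (District Judge).
Among Reyes, Harlow and Pereira, by date of commission (later first): Reyes and Harlow (2004-01-08) before Pereira (2003-12-02).
Reyes and Harlow both have date of first judicial appointment Jun 5, 2017, so the next rule applies.
Reyes and Harlow are each on senior status, so the next rule applies.
Among Reyes and Harlow, by years on the bench (higher first): Reyes (32 years) before Harlow (11 years).
Romero and Ferreira both have date of commission 2002-06-13, so the next rule applies.
Romero and Ferreira both have date of first judicial appointment Jan 12, 2013, so the next rule applies.
Romero and Ferreira are each not on senior status, so the next rule applies.
Among Romero and Ferreira, by years on the bench (higher first): Romero (28 years) before Ferreira (24 years).
Order: Petrov, Reyes, Harlow, Pereira, Romero, Ferreira, Nguyen.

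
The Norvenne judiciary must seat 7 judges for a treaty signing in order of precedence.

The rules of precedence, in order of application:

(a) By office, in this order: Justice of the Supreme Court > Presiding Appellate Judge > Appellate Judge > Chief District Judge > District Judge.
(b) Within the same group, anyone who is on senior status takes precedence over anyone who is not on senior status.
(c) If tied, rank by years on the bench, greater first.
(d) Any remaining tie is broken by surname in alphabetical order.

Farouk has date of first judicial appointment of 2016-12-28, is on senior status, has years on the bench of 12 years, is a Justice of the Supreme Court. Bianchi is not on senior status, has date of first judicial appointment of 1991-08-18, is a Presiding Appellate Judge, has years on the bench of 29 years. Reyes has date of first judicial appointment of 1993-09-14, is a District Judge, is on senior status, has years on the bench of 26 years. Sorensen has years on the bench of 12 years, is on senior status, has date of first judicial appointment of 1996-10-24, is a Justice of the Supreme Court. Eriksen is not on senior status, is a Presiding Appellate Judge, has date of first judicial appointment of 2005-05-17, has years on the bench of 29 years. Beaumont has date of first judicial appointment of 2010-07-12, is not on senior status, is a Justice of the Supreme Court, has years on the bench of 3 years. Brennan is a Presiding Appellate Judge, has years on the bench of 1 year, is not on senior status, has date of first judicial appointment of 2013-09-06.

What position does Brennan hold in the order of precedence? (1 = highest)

6

By office: Farouk, Sorensen and Beaumont (Justice of the Supreme Court); then Bianchi, Eriksen and Brennan (Presiding Appellate Judge); then Reyes (District Judge).
Among Farouk, Sorensen and Beaumont, on senior status before not on senior status: Farouk and Sorensen (on senior status) before Beaumont (not on senior status).
Farouk and Sorensen both have years on the bench 12 years, so the next rule applies.
Among Farouk and Sorensen, alphabetically by surname: Farouk before Sorensen.
Bianchi, Eriksen and Brennan are each not on senior status, so the next rule applies.
Among Bianchi, Eriksen and Brennan, by years on the bench (higher first): Bianchi and Eriksen (29 years) before Brennan (1 year).
Among Bianchi and Eriksen, alphabetically by surname: Bianchi before Eriksen.
Order: Farouk, Sorensen, Beaumont, Bianchi, Eriksen, Brennan, Reyes. So position 6.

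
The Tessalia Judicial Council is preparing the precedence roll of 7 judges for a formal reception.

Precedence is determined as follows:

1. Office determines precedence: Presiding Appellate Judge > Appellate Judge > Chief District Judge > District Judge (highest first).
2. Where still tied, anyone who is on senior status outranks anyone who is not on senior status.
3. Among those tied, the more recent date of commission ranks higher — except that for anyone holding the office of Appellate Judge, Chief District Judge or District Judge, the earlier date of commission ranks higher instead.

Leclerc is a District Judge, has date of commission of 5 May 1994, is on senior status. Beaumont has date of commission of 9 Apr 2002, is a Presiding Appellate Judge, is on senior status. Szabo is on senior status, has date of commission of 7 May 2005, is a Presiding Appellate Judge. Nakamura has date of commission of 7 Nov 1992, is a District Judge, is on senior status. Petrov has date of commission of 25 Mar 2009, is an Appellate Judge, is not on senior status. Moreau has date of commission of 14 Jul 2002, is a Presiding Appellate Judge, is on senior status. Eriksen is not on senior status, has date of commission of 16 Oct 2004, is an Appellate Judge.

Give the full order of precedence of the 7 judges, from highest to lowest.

Szabo, Moreau, Beaumont, Eriksen, Petrov, Nakamura, Leclerc

By office: Szabo, Moreau and Beaumont (Presiding Appellate Judge); then Eriksen and Petrov (Appellate Judge); then Nakamura and Leclerc (District Judge).
Szabo, Moreau and Beaumont are each on senior status, so the next rule applies.
Among Szabo, Moreau and Beaumont, by date of commission (later first): Szabo (7 May 2005) before Moreau (14 Jul 2002) before Beaumont (9 Apr 2002).
Eriksen and Petrov are each not on senior status, so the next rule applies.
Among Eriksen and Petrov, by date of commission (earlier first) (reversed rule for this group): Eriksen (16 Oct 2004) before Petrov (25 Mar 2009).
Nakamura and Leclerc are each on senior status, so the next rule applies.
Among Nakamura and Leclerc, by date of commission (earlier first) (reversed rule for this group): Nakamura (7 Nov 1992) before Leclerc (5 May 1994).
Full order: Szabo, Moreau, Beaumont, Eriksen, Petrov, Nakamura, Leclerc.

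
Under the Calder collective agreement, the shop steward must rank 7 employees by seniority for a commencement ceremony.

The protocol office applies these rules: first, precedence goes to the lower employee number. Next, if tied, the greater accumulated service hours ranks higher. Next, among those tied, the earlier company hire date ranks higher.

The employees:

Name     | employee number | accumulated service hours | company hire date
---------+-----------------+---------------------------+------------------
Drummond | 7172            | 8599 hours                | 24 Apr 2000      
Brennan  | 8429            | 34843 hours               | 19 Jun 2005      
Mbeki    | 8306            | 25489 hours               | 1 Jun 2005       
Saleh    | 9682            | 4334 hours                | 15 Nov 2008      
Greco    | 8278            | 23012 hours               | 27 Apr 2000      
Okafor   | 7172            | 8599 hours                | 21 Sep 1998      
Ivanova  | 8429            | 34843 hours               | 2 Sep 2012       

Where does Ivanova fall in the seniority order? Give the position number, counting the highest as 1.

By employee number (lower first): Okafor and Drummond (both 7172); then Greco (8278); then Mbeki (8306); then Brennan and Ivanova (both 8429); then Saleh (9682).
Okafor and Drummond both have accumulated service hours 8599 hours, so the next rule applies.
Among Okafor and Drummond, by company hire date (earlier first): Okafor (21 Sep 1998) before Drummond (24 Apr 2000).
Brennan and Ivanova both have accumulated service hours 34843 hours, so the next rule applies.
Among Brennan and Ivanova, by company hire date (earlier first): Brennan (19 Jun 2005) before Ivanova (2 Sep 2012).
Order: Okafor, Drummond, Greco, Mbeki, Brennan, Ivanova, Saleh. So position 6.

6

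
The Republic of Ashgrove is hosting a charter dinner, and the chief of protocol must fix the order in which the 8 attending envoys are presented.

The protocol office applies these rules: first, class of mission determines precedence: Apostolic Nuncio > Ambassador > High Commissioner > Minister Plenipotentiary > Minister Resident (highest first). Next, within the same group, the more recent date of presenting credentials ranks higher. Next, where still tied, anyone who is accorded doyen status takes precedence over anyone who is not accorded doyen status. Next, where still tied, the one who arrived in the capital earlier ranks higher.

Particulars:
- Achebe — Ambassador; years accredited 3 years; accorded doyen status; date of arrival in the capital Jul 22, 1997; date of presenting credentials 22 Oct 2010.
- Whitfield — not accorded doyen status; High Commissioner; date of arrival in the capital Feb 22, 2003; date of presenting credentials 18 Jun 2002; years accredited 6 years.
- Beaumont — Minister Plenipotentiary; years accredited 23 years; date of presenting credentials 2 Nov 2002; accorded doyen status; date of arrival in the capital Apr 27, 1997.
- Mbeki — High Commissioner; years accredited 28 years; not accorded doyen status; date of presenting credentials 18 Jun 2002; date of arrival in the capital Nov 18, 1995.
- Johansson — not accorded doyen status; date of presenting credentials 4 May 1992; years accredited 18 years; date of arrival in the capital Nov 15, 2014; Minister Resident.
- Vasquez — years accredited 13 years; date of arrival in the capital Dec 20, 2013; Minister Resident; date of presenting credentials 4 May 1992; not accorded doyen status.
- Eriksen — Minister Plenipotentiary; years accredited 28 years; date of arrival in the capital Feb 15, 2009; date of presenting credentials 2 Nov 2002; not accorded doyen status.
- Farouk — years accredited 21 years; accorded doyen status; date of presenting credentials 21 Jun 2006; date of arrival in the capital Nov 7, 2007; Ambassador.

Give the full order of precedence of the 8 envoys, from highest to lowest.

Achebe, Farouk, Mbeki, Whitfield, Beaumont, Eriksen, Vasquez, Johansson

By class of mission: Achebe and Farouk (Ambassador); then Mbeki and Whitfield (High Commissioner); then Beaumont and Eriksen (Minister Plenipotentiary); then Vasquez and Johansson (Minister Resident).
Among Achebe and Farouk, by date of presenting credentials (later first): Achebe (22 Oct 2010) before Farouk (21 Jun 2006).
Mbeki and Whitfield both have date of presenting credentials 18 Jun 2002, so the next rule applies.
Mbeki and Whitfield are each not accorded doyen status, so the next rule applies.
Among Mbeki and Whitfield, by date of arrival in the capital (earlier first): Mbeki (Nov 18, 1995) before Whitfield (Feb 22, 2003).
Beaumont and Eriksen both have date of presenting credentials 2 Nov 2002, so the next rule applies.
Among Beaumont and Eriksen, accorded doyen status before not accorded doyen status: Beaumont (accorded doyen status) before Eriksen (not accorded doyen status).
Vasquez and Johansson both have date of presenting credentials 4 May 1992, so the next rule applies.
Vasquez and Johansson are each not accorded doyen status, so the next rule applies.
Among Vasquez and Johansson, by date of arrival in the capital (earlier first): Vasquez (Dec 20, 2013) before Johansson (Nov 15, 2014).
Full order: Achebe, Farouk, Mbeki, Whitfield, Beaumont, Eriksen, Vasquez, Johansson.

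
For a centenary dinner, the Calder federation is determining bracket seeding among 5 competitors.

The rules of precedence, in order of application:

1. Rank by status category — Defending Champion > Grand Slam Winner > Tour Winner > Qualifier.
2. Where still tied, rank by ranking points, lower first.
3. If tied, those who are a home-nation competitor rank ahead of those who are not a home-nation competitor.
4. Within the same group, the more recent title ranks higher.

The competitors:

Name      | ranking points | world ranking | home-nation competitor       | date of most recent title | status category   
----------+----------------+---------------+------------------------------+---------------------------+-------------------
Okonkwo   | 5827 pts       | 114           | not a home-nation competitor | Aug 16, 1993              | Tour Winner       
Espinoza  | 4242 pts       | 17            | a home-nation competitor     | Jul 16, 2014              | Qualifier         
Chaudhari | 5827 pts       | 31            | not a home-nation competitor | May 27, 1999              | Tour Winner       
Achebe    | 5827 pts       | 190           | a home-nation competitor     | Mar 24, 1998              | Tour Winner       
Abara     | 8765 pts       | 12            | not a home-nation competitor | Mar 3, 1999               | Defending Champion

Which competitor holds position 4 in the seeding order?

By status category: Abara (Defending Champion); then Achebe, Chaudhari and Okonkwo (Tour Winner); then Espinoza (Qualifier).
Achebe, Chaudhari and Okonkwo all have ranking points 5827 pts, so the next rule applies.
Among Achebe, Chaudhari and Okonkwo, a home-nation competitor before not a home-nation competitor: Achebe (a home-nation competitor) before Chaudhari and Okonkwo (not a home-nation competitor).
Among Chaudhari and Okonkwo, by date of most recent title (later first): Chaudhari (May 27, 1999) before Okonkwo (Aug 16, 1993).
Order: Abara, Achebe, Chaudhari, Okonkwo, Espinoza.

Okonkwo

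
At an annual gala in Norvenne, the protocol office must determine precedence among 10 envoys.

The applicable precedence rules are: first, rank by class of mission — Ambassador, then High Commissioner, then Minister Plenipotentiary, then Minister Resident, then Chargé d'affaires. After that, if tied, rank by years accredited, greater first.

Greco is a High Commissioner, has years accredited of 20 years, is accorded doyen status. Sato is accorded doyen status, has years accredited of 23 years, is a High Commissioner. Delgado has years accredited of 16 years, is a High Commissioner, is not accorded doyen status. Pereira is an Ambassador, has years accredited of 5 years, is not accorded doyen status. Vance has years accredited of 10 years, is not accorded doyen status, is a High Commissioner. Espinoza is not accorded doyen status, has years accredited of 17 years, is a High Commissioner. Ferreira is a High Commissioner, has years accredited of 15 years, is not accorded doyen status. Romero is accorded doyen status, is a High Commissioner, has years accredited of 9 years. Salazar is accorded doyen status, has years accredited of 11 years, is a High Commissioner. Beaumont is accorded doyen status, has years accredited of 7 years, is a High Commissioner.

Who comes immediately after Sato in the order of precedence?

Greco

By class of mission: Pereira (Ambassador); then Sato, Greco, Espinoza, Delgado, Ferreira, Salazar, Vance, Romero and Beaumont (High Commissioner).
Among Sato, Greco, Espinoza, Delgado, Ferreira, Salazar, Vance, Romero and Beaumont, by years accredited (higher first): Sato (23 years) before Greco (20 years) before Espinoza (17 years) before Delgado (16 years) before Ferreira (15 years) before Salazar (11 years) before Vance (10 years) before Romero (9 years) before Beaumont (7 years).
Order: Pereira, Sato, Greco, Espinoza, Delgado, Ferreira, Salazar, Vance, Romero, Beaumont.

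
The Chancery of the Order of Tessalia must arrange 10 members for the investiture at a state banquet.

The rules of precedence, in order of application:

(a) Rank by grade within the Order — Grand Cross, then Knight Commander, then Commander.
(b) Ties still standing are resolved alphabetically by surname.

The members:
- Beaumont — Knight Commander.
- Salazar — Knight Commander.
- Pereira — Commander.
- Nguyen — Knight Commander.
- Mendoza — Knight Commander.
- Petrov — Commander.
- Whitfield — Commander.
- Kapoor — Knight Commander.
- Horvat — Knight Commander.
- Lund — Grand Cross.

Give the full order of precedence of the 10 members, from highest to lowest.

By grade within the Order: Lund (Grand Cross); then Beaumont, Horvat, Kapoor, Mendoza, Nguyen and Salazar (Knight Commander); then Pereira, Petrov and Whitfield (Commander).
Among Beaumont, Horvat, Kapoor, Mendoza, Nguyen and Salazar, alphabetically by surname: Beaumont before Horvat before Kapoor before Mendoza before Nguyen before Salazar.
Among Pereira, Petrov and Whitfield, alphabetically by surname: Pereira before Petrov before Whitfield.
Full order: Lund, Beaumont, Horvat, Kapoor, Mendoza, Nguyen, Salazar, Pereira, Petrov, Whitfield.

Lund, Beaumont, Horvat, Kapoor, Mendoza, Nguyen, Salazar, Pereira, Petrov, Whitfield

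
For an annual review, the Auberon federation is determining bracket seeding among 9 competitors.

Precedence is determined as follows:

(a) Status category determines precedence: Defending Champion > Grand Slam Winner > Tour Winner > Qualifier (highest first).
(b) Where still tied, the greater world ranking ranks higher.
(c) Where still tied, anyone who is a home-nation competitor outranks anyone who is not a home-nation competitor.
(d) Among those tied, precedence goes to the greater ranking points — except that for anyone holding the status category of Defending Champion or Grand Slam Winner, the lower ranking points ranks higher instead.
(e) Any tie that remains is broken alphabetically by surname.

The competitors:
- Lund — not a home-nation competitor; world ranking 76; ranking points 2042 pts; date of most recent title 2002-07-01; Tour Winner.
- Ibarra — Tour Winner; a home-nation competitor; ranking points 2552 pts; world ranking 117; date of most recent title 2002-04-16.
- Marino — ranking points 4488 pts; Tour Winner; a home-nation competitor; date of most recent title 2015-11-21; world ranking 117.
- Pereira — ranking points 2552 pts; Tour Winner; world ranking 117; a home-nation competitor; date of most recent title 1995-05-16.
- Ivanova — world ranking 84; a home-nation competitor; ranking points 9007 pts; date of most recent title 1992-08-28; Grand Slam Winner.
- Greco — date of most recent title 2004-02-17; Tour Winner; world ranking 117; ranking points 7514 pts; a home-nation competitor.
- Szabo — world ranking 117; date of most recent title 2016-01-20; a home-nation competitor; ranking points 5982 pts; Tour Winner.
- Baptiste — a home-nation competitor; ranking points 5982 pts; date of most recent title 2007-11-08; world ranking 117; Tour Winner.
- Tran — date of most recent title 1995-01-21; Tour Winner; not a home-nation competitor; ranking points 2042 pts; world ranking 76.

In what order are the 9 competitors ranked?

Ivanova, Greco, Baptiste, Szabo, Marino, Ibarra, Pereira, Lund, Tran

By status category: Ivanova (Grand Slam Winner); then Greco, Baptiste, Szabo, Marino, Ibarra, Pereira, Lund and Tran (Tour Winner).
Among Greco, Baptiste, Szabo, Marino, Ibarra, Pereira, Lund and Tran, by world ranking (higher first): Greco, Baptiste, Szabo, Marino, Ibarra and Pereira (117) before Lund and Tran (76).
Greco, Baptiste, Szabo, Marino, Ibarra and Pereira are each a home-nation competitor, so the next rule applies.
Among Greco, Baptiste, Szabo, Marino, Ibarra and Pereira, by ranking points (higher first): Greco (7514 pts) before Baptiste and Szabo (5982 pts) before Marino (4488 pts) before Ibarra and Pereira (2552 pts).
Among Baptiste and Szabo, alphabetically by surname: Baptiste before Szabo.
Among Ibarra and Pereira, alphabetically by surname: Ibarra before Pereira.
Lund and Tran are each not a home-nation competitor, so the next rule applies.
Lund and Tran both have ranking points 2042 pts, so the next rule applies.
Among Lund and Tran, alphabetically by surname: Lund before Tran.
Full order: Ivanova, Greco, Baptiste, Szabo, Marino, Ibarra, Pereira, Lund, Tran.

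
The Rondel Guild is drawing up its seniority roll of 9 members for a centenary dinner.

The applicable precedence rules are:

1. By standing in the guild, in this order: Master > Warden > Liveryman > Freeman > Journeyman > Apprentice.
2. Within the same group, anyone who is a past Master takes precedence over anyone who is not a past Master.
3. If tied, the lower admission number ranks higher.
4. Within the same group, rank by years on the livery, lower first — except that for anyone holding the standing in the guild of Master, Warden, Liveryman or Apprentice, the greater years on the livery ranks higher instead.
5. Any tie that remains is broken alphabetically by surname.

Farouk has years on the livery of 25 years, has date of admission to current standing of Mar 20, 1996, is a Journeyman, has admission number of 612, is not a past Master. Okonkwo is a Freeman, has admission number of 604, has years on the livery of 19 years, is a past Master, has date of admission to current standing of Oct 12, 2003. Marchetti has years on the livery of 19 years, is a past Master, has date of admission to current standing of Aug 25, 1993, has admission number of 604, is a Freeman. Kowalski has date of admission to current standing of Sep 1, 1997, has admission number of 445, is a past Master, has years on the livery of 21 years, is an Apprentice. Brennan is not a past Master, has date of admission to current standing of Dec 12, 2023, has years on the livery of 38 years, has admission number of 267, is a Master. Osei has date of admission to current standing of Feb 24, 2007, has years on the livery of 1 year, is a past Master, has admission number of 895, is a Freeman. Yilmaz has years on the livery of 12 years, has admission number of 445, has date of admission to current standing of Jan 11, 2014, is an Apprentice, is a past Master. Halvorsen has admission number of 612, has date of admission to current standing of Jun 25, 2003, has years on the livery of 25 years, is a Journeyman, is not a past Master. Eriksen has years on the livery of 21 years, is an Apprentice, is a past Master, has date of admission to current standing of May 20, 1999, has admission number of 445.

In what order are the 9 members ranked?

By standing in the guild: Brennan (Master); then Marchetti, Okonkwo and Osei (Freeman); then Farouk and Halvorsen (Journeyman); then Eriksen, Kowalski and Yilmaz (Apprentice).
Marchetti, Okonkwo and Osei are each a past Master, so the next rule applies.
Among Marchetti, Okonkwo and Osei, by admission number (lower first): Marchetti and Okonkwo (604) before Osei (895).
Marchetti and Okonkwo both have years on the livery 19 years, so the next rule applies.
Among Marchetti and Okonkwo, alphabetically by surname: Marchetti before Okonkwo.
Farouk and Halvorsen are each not a past Master, so the next rule applies.
Farouk and Halvorsen both have admission number 612, so the next rule applies.
Farouk and Halvorsen both have years on the livery 25 years, so the next rule applies.
Among Farouk and Halvorsen, alphabetically by surname: Farouk before Halvorsen.
Eriksen, Kowalski and Yilmaz are each a past Master, so the next rule applies.
Eriksen, Kowalski and Yilmaz all have admission number 445, so the next rule applies.
Among Eriksen, Kowalski and Yilmaz, by years on the livery (higher first) (reversed rule for this group): Eriksen and Kowalski (21 years) before Yilmaz (12 years).
Among Eriksen and Kowalski, alphabetically by surname: Eriksen before Kowalski.
Full order: Brennan, Marchetti, Okonkwo, Osei, Farouk, Halvorsen, Eriksen, Kowalski, Yilmaz.

Brennan, Marchetti, Okonkwo, Osei, Farouk, Halvorsen, Eriksen, Kowalski, Yilmaz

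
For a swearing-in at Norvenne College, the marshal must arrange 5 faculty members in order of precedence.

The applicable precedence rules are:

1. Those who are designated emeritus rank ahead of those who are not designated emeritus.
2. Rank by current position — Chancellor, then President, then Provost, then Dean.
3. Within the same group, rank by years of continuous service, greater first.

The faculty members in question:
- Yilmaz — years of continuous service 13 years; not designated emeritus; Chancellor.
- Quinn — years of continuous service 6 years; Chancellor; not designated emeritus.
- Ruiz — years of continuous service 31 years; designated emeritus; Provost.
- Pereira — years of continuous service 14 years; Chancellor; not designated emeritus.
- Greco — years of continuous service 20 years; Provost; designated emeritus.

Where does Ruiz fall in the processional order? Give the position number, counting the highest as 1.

By the first rule: Ruiz and Greco (both designated emeritus); then Pereira, Yilmaz and Quinn (each not designated emeritus).
Ruiz and Greco are each Provost, so the next rule applies.
Among Ruiz and Greco, by years of continuous service (higher first): Ruiz (31 years) before Greco (20 years).
Pereira, Yilmaz and Quinn are each Chancellor, so the next rule applies.
Among Pereira, Yilmaz and Quinn, by years of continuous service (higher first): Pereira (14 years) before Yilmaz (13 years) before Quinn (6 years).
Order: Ruiz, Greco, Pereira, Yilmaz, Quinn. So position 1.

1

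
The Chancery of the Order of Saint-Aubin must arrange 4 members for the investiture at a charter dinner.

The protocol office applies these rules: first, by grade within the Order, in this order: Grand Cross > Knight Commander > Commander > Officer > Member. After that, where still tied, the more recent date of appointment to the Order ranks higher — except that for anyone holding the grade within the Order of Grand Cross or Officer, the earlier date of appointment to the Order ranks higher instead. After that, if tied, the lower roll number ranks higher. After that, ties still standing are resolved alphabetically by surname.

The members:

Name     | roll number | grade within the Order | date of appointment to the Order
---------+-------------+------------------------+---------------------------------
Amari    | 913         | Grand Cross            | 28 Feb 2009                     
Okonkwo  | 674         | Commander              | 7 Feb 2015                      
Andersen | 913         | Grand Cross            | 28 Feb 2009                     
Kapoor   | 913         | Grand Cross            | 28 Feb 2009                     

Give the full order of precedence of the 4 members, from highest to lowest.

By grade within the Order: Amari, Andersen and Kapoor (Grand Cross); then Okonkwo (Commander).
Amari, Andersen and Kapoor all have date of appointment to the Order 28 Feb 2009, so the next rule applies.
Amari, Andersen and Kapoor all have roll number 913, so the next rule applies.
Among Amari, Andersen and Kapoor, alphabetically by surname: Amari before Andersen before Kapoor.
Full order: Amari, Andersen, Kapoor, Okonkwo.

Amari, Andersen, Kapoor, Okonkwo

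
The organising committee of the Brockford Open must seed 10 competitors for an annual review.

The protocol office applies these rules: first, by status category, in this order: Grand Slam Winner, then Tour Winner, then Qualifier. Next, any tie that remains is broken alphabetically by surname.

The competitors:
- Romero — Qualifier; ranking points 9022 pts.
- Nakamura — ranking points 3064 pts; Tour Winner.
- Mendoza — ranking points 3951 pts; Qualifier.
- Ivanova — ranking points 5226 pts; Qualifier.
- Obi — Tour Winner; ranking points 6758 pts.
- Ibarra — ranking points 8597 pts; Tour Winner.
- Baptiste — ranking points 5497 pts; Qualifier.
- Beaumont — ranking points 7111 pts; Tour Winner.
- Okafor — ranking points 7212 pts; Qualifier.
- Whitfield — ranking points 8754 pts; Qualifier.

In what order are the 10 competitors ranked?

By status category: Beaumont, Ibarra, Nakamura and Obi (Tour Winner); then Baptiste, Ivanova, Mendoza, Okafor, Romero and Whitfield (Qualifier).
Among Beaumont, Ibarra, Nakamura and Obi, alphabetically by surname: Beaumont before Ibarra before Nakamura before Obi.
Among Baptiste, Ivanova, Mendoza, Okafor, Romero and Whitfield, alphabetically by surname: Baptiste before Ivanova before Mendoza before Okafor before Romero before Whitfield.
Full order: Beaumont, Ibarra, Nakamura, Obi, Baptiste, Ivanova, Mendoza, Okafor, Romero, Whitfield.

Beaumont, Ibarra, Nakamura, Obi, Baptiste, Ivanova, Mendoza, Okafor, Romero, Whitfield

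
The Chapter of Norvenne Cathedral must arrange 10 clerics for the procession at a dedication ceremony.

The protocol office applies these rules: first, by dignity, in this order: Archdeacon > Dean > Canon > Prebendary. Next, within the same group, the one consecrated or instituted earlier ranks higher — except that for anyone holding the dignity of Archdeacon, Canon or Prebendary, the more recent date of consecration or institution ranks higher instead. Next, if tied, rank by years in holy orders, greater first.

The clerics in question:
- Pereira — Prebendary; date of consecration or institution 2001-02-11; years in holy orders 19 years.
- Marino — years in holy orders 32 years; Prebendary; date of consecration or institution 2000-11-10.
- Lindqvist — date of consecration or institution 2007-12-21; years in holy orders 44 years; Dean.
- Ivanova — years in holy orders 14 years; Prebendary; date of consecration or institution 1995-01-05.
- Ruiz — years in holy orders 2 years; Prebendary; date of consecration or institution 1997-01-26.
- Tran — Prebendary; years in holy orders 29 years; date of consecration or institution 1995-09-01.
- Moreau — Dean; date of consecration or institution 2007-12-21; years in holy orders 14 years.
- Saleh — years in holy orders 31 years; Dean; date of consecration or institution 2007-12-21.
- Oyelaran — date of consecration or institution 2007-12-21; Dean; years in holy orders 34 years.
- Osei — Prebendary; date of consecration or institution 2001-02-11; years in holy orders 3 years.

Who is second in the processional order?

Oyelaran

By dignity: Lindqvist, Oyelaran, Saleh and Moreau (Dean); then Pereira, Osei, Marino, Ruiz, Tran and Ivanova (Prebendary).
Lindqvist, Oyelaran, Saleh and Moreau all have date of consecration or institution 2007-12-21, so the next rule applies.
Among Lindqvist, Oyelaran, Saleh and Moreau, by years in holy orders (higher first): Lindqvist (44 years) before Oyelaran (34 years) before Saleh (31 years) before Moreau (14 years).
Among Pereira, Osei, Marino, Ruiz, Tran and Ivanova, by date of consecration or institution (later first) (reversed rule for this group): Pereira and Osei (2001-02-11) before Marino (2000-11-10) before Ruiz (1997-01-26) before Tran (1995-09-01) before Ivanova (1995-01-05).
Among Pereira and Osei, by years in holy orders (higher first): Pereira (19 years) before Osei (3 years).
Order: Lindqvist, Oyelaran, Saleh, Moreau, Pereira, Osei, Marino, Ruiz, Tran, Ivanova.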